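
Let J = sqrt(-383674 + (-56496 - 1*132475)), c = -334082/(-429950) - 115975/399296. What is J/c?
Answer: 85838657600*I*sqrt(572645)/41767077511 ≈ 1555.2*I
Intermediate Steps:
c = 41767077511/85838657600 (c = -334082*(-1/429950) - 115975*1/399296 = 167041/214975 - 115975/399296 = 41767077511/85838657600 ≈ 0.48658)
J = I*sqrt(572645) (J = sqrt(-383674 + (-56496 - 132475)) = sqrt(-383674 - 188971) = sqrt(-572645) = I*sqrt(572645) ≈ 756.73*I)
J/c = (I*sqrt(572645))/(41767077511/85838657600) = (I*sqrt(572645))*(85838657600/41767077511) = 85838657600*I*sqrt(572645)/41767077511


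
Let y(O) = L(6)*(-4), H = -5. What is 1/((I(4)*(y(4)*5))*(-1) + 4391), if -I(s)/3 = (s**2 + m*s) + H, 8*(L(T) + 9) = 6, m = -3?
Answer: 1/3896 ≈ 0.00025667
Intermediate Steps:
L(T) = -33/4 (L(T) = -9 + (1/8)*6 = -9 + 3/4 = -33/4)
y(O) = 33 (y(O) = -33/4*(-4) = 33)
I(s) = 15 - 3*s**2 + 9*s (I(s) = -3*((s**2 - 3*s) - 5) = -3*(-5 + s**2 - 3*s) = 15 - 3*s**2 + 9*s)
1/((I(4)*(y(4)*5))*(-1) + 4391) = 1/(((15 - 3*4**2 + 9*4)*(33*5))*(-1) + 4391) = 1/(((15 - 3*16 + 36)*165)*(-1) + 4391) = 1/(((15 - 48 + 36)*165)*(-1) + 4391) = 1/((3*165)*(-1) + 4391) = 1/(495*(-1) + 4391) = 1/(-495 + 4391) = 1/3896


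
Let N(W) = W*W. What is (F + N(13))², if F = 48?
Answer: 47089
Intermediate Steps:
N(W) = W²
(F + N(13))² = (48 + 13²)² = (48 + 169)² = 217² = 47089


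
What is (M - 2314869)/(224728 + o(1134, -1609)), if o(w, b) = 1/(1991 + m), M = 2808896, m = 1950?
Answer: 1946960407/885653049 ≈ 2.1983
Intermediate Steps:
o(w, b) = 1/3941 (o(w, b) = 1/(1991 + 1950) = 1/3941)
(M - 2314869)/(224728 + o(1134, -1609)) = (2808896 - 2314869)/(224728 + 1/3941) = 494027/(885653049/3941) = 494027*(3941/885653049) = 1946960407/885653049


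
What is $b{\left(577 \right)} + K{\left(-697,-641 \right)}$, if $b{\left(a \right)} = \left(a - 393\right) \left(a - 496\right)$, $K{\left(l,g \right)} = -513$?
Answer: $14391$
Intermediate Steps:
$b{\left(a \right)} = \left(-496 + a\right) \left(-393 + a\right)$ ($b{\left(a \right)} = \left(-393 + a\right) \left(-496 + a\right) = \left(-496 + a\right) \left(-393 + a\right)$)
$b{\left(577 \right)} + K{\left(-697,-641 \right)} = \left(194928 + 577^{2} - 512953\right) - 513 = \left(194928 + 332929 - 512953\right) - 513 = 14904 - 513 = 14391$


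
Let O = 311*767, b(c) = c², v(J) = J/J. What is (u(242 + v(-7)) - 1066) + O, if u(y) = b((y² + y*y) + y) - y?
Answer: 14004829509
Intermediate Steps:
v(J) = 1
u(y) = (y + 2*y²)² - y (u(y) = ((y² + y*y) + y)² - y = ((y² + y²) + y)² - y = (2*y² + y)² - y = (y + 2*y²)² - y)
O = 238537
(u(242 + v(-7)) - 1066) + O = ((242 + 1)*(-1 + (242 + 1)*(1 + 2*(242 + 1))²) - 1066) + 238537 = (243*(-1 + 243*(1 + 2*243)²) - 1066) + 238537 = (243*(-1 + 243*(1 + 486)²) - 1066) + 238537 = (243*(-1 + 243*487²) - 1066) + 238537 = (243*(-1 + 243*237169) - 1066) + 238537 = (243*(-1 + 57632067) - 1066) + 238537 = (243*57632066 - 1066) + 238537 = (14004592038 - 1066) + 238537 = 14004590972 + 238537 = 14004829509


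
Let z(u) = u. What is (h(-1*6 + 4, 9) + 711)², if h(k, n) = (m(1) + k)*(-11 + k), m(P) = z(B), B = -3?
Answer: 602176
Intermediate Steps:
m(P) = -3
h(k, n) = (-11 + k)*(-3 + k) (h(k, n) = (-3 + k)*(-11 + k) = (-11 + k)*(-3 + k))
(h(-1*6 + 4, 9) + 711)² = ((33 + (-1*6 + 4)² - 14*(-1*6 + 4)) + 711)² = ((33 + (-6 + 4)² - 14*(-6 + 4)) + 711)² = ((33 + (-2)² - 14*(-2)) + 711)² = ((33 + 4 + 28) + 711)² = (65 + 711)² = 776² = 602176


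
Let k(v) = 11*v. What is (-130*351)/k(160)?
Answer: -4563/176 ≈ -25.926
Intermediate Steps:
(-130*351)/k(160) = (-130*351)/((11*160)) = -45630/1760 = -45630*1/1760 = -4563/176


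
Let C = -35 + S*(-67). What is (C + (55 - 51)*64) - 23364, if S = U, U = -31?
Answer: -21066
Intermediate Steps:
S = -31
C = 2042 (C = -35 - 31*(-67) = -35 + 2077 = 2042)
(C + (55 - 51)*64) - 23364 = (2042 + (55 - 51)*64) - 23364 = (2042 + 4*64) - 23364 = (2042 + 256) - 23364 = 2298 - 23364 = -21066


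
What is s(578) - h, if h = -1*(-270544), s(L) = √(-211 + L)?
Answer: -270544 + √367 ≈ -2.7053e+5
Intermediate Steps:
h = 270544
s(578) - h = √(-211 + 578) - 1*270544 = √367 - 270544 = -270544 + √367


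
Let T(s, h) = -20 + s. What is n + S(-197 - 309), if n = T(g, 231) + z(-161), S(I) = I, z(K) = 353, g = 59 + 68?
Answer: -46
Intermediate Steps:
g = 127
n = 460 (n = (-20 + 127) + 353 = 107 + 353 = 460)
n + S(-197 - 309) = 460 + (-197 - 309) = 460 - 506 = -46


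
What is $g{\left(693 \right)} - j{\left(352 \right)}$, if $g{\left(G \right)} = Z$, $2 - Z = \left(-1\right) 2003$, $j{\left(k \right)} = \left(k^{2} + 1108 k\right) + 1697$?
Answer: $-513612$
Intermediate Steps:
$j{\left(k \right)} = 1697 + k^{2} + 1108 k$
$Z = 2005$ ($Z = 2 - \left(-1\right) 2003 = 2 - -2003 = 2 + 2003 = 2005$)
$g{\left(G \right)} = 2005$
$g{\left(693 \right)} - j{\left(352 \right)} = 2005 - \left(1697 + 352^{2} + 1108 \cdot 352\right) = 2005 - \left(1697 + 123904 + 390016\right) = 2005 - 515617 = -513612$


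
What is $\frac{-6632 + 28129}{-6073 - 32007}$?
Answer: $- \frac{3071}{5440} \approx -0.56452$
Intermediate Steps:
$\frac{-6632 + 28129}{-6073 - 32007} = \frac{21497}{-38080} = 21497 \left(- \frac{1}{38080}\right) = - \frac{3071}{5440}$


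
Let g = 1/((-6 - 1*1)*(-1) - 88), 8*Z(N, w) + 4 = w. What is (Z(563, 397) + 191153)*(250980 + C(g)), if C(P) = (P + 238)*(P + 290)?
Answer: 3211396066709761/52488 ≈ 6.1183e+10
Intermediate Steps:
Z(N, w) = -1/2 + w/8
g = -1/81 (g = 1/((-6 - 1)*(-1) - 88) = 1/(-7*(-1) - 88) = 1/(7 - 88) = 1/(-81) = -1/81 ≈ -0.012346)
C(P) = (238 + P)*(290 + P)
(Z(563, 397) + 191153)*(250980 + C(g)) = ((-1/2 + (1/8)*397) + 191153)*(250980 + (69020 + (-1/81)**2 + 528*(-1/81))) = ((-1/2 + 397/8) + 191153)*(250980 + (69020 + 1/6561 - 176/27)) = (393/8 + 191153)*(250980 + 452797453/6561) = (1529617/8)*(2099477233/6561) = 3211396066709761/52488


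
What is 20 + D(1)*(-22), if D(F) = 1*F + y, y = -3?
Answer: 64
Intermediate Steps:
D(F) = -3 + F (D(F) = 1*F - 3 = F - 3 = -3 + F)
20 + D(1)*(-22) = 20 + (-3 + 1)*(-22) = 20 - 2*(-22) = 20 + 44 = 64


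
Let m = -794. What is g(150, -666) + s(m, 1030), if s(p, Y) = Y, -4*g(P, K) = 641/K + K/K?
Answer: 2743895/2664 ≈ 1030.0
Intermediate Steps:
g(P, K) = -1/4 - 641/(4*K) (g(P, K) = -(641/K + K/K)/4 = -(641/K + 1)/4 = -(1 + 641/K)/4 = -1/4 - 641/(4*K))
g(150, -666) + s(m, 1030) = (1/4)*(-641 - 1*(-666))/(-666) + 1030 = (1/4)*(-1/666)*(-641 + 666) + 1030 = (1/4)*(-1/666)*25 + 1030 = -25/2664 + 1030 = 2743895/2664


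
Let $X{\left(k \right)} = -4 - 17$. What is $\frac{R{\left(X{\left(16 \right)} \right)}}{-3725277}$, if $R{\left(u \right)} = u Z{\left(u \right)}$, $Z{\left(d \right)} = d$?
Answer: $- \frac{147}{1241759} \approx -0.00011838$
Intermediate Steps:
$X{\left(k \right)} = -21$ ($X{\left(k \right)} = -4 - 17 = -21$)
$R{\left(u \right)} = u^{2}$ ($R{\left(u \right)} = u u = u^{2}$)
$\frac{R{\left(X{\left(16 \right)} \right)}}{-3725277} = \frac{\left(-21\right)^{2}}{-3725277} = 441 \left(- \frac{1}{3725277}\right) = - \frac{147}{1241759}$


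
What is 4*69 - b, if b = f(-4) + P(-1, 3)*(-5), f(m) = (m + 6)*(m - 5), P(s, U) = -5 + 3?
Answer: 284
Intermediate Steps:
P(s, U) = -2
f(m) = (-5 + m)*(6 + m) (f(m) = (6 + m)*(-5 + m) = (-5 + m)*(6 + m))
b = -8 (b = (-30 - 4 + (-4)²) - 2*(-5) = (-30 - 4 + 16) + 10 = -18 + 10 = -8)
4*69 - b = 4*69 - 1*(-8) = 276 + 8 = 284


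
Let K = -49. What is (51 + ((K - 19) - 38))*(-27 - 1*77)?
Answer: 5720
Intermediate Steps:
(51 + ((K - 19) - 38))*(-27 - 1*77) = (51 + ((-49 - 19) - 38))*(-27 - 1*77) = (51 + (-68 - 38))*(-27 - 77) = (51 - 106)*(-104) = -55*(-104) = 5720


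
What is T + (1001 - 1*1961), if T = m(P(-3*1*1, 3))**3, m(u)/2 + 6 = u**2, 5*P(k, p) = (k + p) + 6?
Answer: -26852352/15625 ≈ -1718.6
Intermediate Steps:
P(k, p) = 6/5 + k/5 + p/5 (P(k, p) = ((k + p) + 6)/5 = (6 + k + p)/5 = 6/5 + k/5 + p/5)
m(u) = -12 + 2*u**2
T = -11852352/15625 (T = (-12 + 2*(6/5 + (-3*1*1)/5 + (1/5)*3)**2)**3 = (-12 + 2*(6/5 + (-3*1)/5 + 3/5)**2)**3 = (-12 + 2*(6/5 + (1/5)*(-3) + 3/5)**2)**3 = (-12 + 2*(6/5 - 3/5 + 3/5)**2)**3 = (-12 + 2*(6/5)**2)**3 = (-12 + 2*(36/25))**3 = (-12 + 72/25)**3 = (-228/25)**3 = -11852352/15625 ≈ -758.55)
T + (1001 - 1*1961) = -11852352/15625 + (1001 - 1*1961) = -11852352/15625 + (1001 - 1961) = -11852352/15625 - 960 = -26852352/15625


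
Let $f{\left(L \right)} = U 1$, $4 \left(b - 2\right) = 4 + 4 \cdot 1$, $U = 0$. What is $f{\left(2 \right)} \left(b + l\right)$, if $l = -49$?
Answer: $0$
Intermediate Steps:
$b = 4$ ($b = 2 + \frac{4 + 4 \cdot 1}{4} = 2 + \frac{4 + 4}{4} = 2 + \frac{1}{4} \cdot 8 = 2 + 2 = 4$)
$f{\left(L \right)} = 0$ ($f{\left(L \right)} = 0 \cdot 1 = 0$)
$f{\left(2 \right)} \left(b + l\right) = 0 \left(4 - 49\right) = 0 \left(-45\right) = 0$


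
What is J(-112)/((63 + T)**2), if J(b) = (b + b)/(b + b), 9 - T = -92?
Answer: 1/26896 ≈ 3.7180e-5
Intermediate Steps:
T = 101 (T = 9 - 1*(-92) = 9 + 92 = 101)
J(b) = 1 (J(b) = (2*b)/((2*b)) = (2*b)*(1/(2*b)) = 1)
J(-112)/((63 + T)**2) = 1/(63 + 101)**2 = 1/164**2 = 1/26896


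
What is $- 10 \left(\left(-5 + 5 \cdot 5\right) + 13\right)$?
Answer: $-330$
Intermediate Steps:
$- 10 \left(\left(-5 + 5 \cdot 5\right) + 13\right) = - 10 \left(\left(-5 + 25\right) + 13\right) = - 10 \left(20 + 13\right) = \left(-10\right) 33 = -330$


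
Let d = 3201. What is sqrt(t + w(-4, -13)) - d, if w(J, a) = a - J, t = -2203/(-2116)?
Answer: -3201 + I*sqrt(16841)/46 ≈ -3201.0 + 2.8211*I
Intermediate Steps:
t = 2203/2116 (t = -2203*(-1/2116) = 2203/2116 ≈ 1.0411)
sqrt(t + w(-4, -13)) - d = sqrt(2203/2116 + (-13 - 1*(-4))) - 1*3201 = sqrt(2203/2116 + (-13 + 4)) - 3201 = sqrt(2203/2116 - 9) - 3201 = sqrt(-16841/2116) - 3201 = I*sqrt(16841)/46 - 3201 = -3201 + I*sqrt(16841)/46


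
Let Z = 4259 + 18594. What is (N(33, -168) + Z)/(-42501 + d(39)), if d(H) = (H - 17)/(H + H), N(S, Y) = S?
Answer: -446277/828764 ≈ -0.53848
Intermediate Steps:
d(H) = (-17 + H)/(2*H) (d(H) = (-17 + H)/((2*H)) = (-17 + H)*(1/(2*H)) = (-17 + H)/(2*H))
Z = 22853
(N(33, -168) + Z)/(-42501 + d(39)) = (33 + 22853)/(-42501 + (½)*(-17 + 39)/39) = 22886/(-42501 + (½)*(1/39)*22) = 22886/(-42501 + 11/39) = 22886/(-1657528/39) = 22886*(-39/1657528) = -446277/828764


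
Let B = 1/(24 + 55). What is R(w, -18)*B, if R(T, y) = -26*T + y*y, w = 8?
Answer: 116/79 ≈ 1.4684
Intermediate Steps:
R(T, y) = y² - 26*T (R(T, y) = -26*T + y² = y² - 26*T)
B = 1/79 ≈ 0.012658
R(w, -18)*B = ((-18)² - 26*8)*(1/79) = (324 - 208)*(1/79) = 116*(1/79) = 116/79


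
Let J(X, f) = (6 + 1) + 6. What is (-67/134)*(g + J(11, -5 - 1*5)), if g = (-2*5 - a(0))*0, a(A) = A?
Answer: -13/2 ≈ -6.5000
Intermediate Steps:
J(X, f) = 13 (J(X, f) = 7 + 6 = 13)
g = 0 (g = (-2*5 - 1*0)*0 = (-10 + 0)*0 = -10*0 = 0)
(-67/134)*(g + J(11, -5 - 1*5)) = (-67/134)*(0 + 13) = -67*1/134*13 = -½*13 = -13/2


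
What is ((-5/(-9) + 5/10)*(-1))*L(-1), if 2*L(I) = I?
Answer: 19/36 ≈ 0.52778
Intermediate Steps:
L(I) = I/2
((-5/(-9) + 5/10)*(-1))*L(-1) = ((-5/(-9) + 5/10)*(-1))*((½)*(-1)) = ((-5*(-⅑) + 5*(⅒))*(-1))*(-½) = ((5/9 + ½)*(-1))*(-½) = ((19/18)*(-1))*(-½) = -19/18*(-½) = 19/36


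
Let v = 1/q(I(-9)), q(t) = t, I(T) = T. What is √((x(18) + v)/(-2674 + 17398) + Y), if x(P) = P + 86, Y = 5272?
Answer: √285737742383/7362 ≈ 72.609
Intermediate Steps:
v = -⅑ (v = 1/(-9) = -⅑ ≈ -0.11111)
x(P) = 86 + P
√((x(18) + v)/(-2674 + 17398) + Y) = √(((86 + 18) - ⅑)/(-2674 + 17398) + 5272) = √((104 - ⅑)/14724 + 5272) = √((935/9)*(1/14724) + 5272) = √(935/132516 + 5272) = √(698625287/132516) = √285737742383/7362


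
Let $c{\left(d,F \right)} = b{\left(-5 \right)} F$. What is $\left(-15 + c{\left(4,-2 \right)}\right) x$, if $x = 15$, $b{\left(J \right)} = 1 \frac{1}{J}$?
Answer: $-219$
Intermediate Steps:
$b{\left(J \right)} = \frac{1}{J}$
$c{\left(d,F \right)} = - \frac{F}{5}$ ($c{\left(d,F \right)} = \frac{F}{-5} = - \frac{F}{5}$)
$\left(-15 + c{\left(4,-2 \right)}\right) x = \left(-15 - - \frac{2}{5}\right) 15 = \left(-15 + \frac{2}{5}\right) 15 = \left(- \frac{73}{5}\right) 15 = -219$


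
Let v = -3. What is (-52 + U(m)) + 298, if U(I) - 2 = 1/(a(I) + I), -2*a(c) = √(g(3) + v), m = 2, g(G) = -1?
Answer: 1242/5 + I/5 ≈ 248.4 + 0.2*I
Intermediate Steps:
a(c) = -I (a(c) = -√(-1 - 3)/2 = -I)
U(I) = 2 + 1/(I - I) (U(I) = 2 + 1/(-I + I) = 2 + 1/(I - I))
(-52 + U(m)) + 298 = (-52 + (1 - 2*I + 2*2)/(2 - I)) + 298 = (-52 + ((2 + I)/5)*(1 - 2*I + 4)) + 298 = (-52 + ((2 + I)/5)*(5 - 2*I)) + 298 = (-52 + (2 + I)*(5 - 2*I)/5) + 298 = 246 + (2 + I)*(5 - 2*I)/5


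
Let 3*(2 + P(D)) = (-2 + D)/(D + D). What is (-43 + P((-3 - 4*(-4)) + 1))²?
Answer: 98596/49 ≈ 2012.2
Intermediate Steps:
P(D) = -2 + (-2 + D)/(6*D) (P(D) = -2 + ((-2 + D)/(D + D))/3 = -2 + ((-2 + D)/((2*D)))/3 = -2 + ((-2 + D)*(1/(2*D)))/3 = -2 + ((-2 + D)/(2*D))/3 = -2 + (-2 + D)/(6*D))
(-43 + P((-3 - 4*(-4)) + 1))² = (-43 + (-2 - 11*((-3 - 4*(-4)) + 1))/(6*((-3 - 4*(-4)) + 1)))² = (-43 + (-2 - 11*((-3 + 16) + 1))/(6*((-3 + 16) + 1)))² = (-43 + (-2 - 11*(13 + 1))/(6*(13 + 1)))² = (-43 + (⅙)*(-2 - 11*14)/14)² = (-43 + (⅙)*(1/14)*(-2 - 154))² = (-43 + (⅙)*(1/14)*(-156))² = (-43 - 13/7)² = (-314/7)² = 98596/49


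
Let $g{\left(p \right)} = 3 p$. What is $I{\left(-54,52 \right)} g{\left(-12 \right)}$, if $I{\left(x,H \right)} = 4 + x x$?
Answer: $-105120$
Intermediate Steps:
$I{\left(x,H \right)} = 4 + x^{2}$
$I{\left(-54,52 \right)} g{\left(-12 \right)} = \left(4 + \left(-54\right)^{2}\right) 3 \left(-12\right) = \left(4 + 2916\right) \left(-36\right) = 2920 \left(-36\right) = -105120$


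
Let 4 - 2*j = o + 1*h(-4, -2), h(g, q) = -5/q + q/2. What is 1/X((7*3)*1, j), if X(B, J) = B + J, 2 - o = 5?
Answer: 4/95 ≈ 0.042105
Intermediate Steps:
o = -3 (o = 2 - 1*5 = 2 - 5 = -3)
h(g, q) = q/2 - 5/q (h(g, q) = -5/q + q*(½) = -5/q + q/2 = q/2 - 5/q)
j = 11/4 (j = 2 - (-3 + 1*((½)*(-2) - 5/(-2)))/2 = 2 - (-3 + 1*(-1 - 5*(-½)))/2 = 2 - (-3 + 1*(-1 + 5/2))/2 = 2 - (-3 + 1*(3/2))/2 = 2 - (-3 + 3/2)/2 = 2 - ½*(-3/2) = 2 + ¾ = 11/4 ≈ 2.7500)
1/X((7*3)*1, j) = 1/((7*3)*1 + 11/4) = 1/(21*1 + 11/4) = 1/(21 + 11/4) = 1/(95/4) = 4/95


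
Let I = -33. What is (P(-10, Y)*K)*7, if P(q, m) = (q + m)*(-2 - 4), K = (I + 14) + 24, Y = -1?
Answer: 2310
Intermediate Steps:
K = 5 (K = (-33 + 14) + 24 = -19 + 24 = 5)
P(q, m) = -6*m - 6*q (P(q, m) = (m + q)*(-6) = -6*m - 6*q)
(P(-10, Y)*K)*7 = ((-6*(-1) - 6*(-10))*5)*7 = ((6 + 60)*5)*7 = (66*5)*7 = 330*7 = 2310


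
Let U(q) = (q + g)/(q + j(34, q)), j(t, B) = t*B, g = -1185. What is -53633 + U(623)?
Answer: -1169468127/21805 ≈ -53633.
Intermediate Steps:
j(t, B) = B*t
U(q) = (-1185 + q)/(35*q) (U(q) = (q - 1185)/(q + q*34) = (-1185 + q)/(q + 34*q) = (-1185 + q)/((35*q)) = (-1185 + q)*(1/(35*q)) = (-1185 + q)/(35*q))
-53633 + U(623) = -53633 + (1/35)*(-1185 + 623)/623 = -53633 + (1/35)*(1/623)*(-562) = -53633 - 562/21805 = -1169468127/21805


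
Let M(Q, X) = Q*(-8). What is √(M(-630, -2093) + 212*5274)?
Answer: 6*√31198 ≈ 1059.8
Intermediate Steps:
M(Q, X) = -8*Q
√(M(-630, -2093) + 212*5274) = √(-8*(-630) + 212*5274) = √(5040 + 1118088) = √1123128 = 6*√31198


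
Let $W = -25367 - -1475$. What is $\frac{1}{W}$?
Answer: $- \frac{1}{23892} \approx -4.1855 \cdot 10^{-5}$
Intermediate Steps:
$W = -23892$ ($W = -25367 + 1475 = -23892$)
$\frac{1}{W} = \frac{1}{-23892} = - \frac{1}{23892}$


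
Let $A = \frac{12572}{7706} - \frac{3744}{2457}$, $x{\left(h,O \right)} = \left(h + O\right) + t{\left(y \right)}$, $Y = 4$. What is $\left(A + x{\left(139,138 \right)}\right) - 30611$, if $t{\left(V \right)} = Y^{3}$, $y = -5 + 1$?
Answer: $- \frac{2449227800}{80913} \approx -30270.0$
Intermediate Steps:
$y = -4$
$t{\left(V \right)} = 64$ ($t{\left(V \right)} = 4^{3} = 64$)
$x{\left(h,O \right)} = 64 + O + h$ ($x{\left(h,O \right)} = \left(h + O\right) + 64 = \left(O + h\right) + 64 = 64 + O + h$)
$A = \frac{8710}{80913}$ ($A = 12572 \cdot \frac{1}{7706} - \frac{32}{21} = \frac{6286}{3853} - \frac{32}{21} = \frac{8710}{80913} \approx 0.10765$)
$\left(A + x{\left(139,138 \right)}\right) - 30611 = \left(\frac{8710}{80913} + \left(64 + 138 + 139\right)\right) - 30611 = \left(\frac{8710}{80913} + 341\right) - 30611 = \frac{27600043}{80913} - 30611 = - \frac{2449227800}{80913}$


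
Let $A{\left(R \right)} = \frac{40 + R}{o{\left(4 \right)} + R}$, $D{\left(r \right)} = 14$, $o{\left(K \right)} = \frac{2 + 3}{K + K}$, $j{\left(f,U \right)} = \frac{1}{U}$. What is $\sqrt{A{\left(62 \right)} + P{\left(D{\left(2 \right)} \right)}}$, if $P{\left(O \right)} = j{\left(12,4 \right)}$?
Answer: $\frac{\sqrt{209585}}{334} \approx 1.3707$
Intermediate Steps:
$o{\left(K \right)} = \frac{5}{2 K}$
$P{\left(O \right)} = \frac{1}{4}$
$A{\left(R \right)} = \frac{40 + R}{\frac{5}{8} + R}$ ($A{\left(R \right)} = \frac{40 + R}{\frac{5}{2 \cdot 4} + R} = \frac{40 + R}{\frac{5}{2} \cdot \frac{1}{4} + R} = \frac{40 + R}{\frac{5}{8} + R}$)
$\sqrt{A{\left(62 \right)} + P{\left(D{\left(2 \right)} \right)}} = \sqrt{\frac{8 \left(40 + 62\right)}{5 + 8 \cdot 62} + \frac{1}{4}} = \sqrt{8 \frac{1}{5 + 496} \cdot 102 + \frac{1}{4}} = \sqrt{8 \cdot \frac{1}{501} \cdot 102 + \frac{1}{4}} = \sqrt{\frac{272}{167} + \frac{1}{4}} = \sqrt{\frac{1255}{668}} = \frac{\sqrt{209585}}{334}$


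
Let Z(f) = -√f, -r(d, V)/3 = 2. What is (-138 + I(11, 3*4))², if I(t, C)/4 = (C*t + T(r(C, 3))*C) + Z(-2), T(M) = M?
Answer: 10372 - 816*I*√2 ≈ 10372.0 - 1154.0*I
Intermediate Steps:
r(d, V) = -6 (r(d, V) = -3*2 = -6)
I(t, C) = -24*C - 4*I*√2 + 4*C*t (I(t, C) = 4*((C*t - 6*C) - √(-2)) = 4*((-6*C + C*t) - I*√2) = 4*(-6*C + C*t - I*√2) = -24*C - 4*I*√2 + 4*C*t)
(-138 + I(11, 3*4))² = (-138 + (-72*4 - 4*I*√2 + 4*(3*4)*11))² = (-138 + (-24*12 - 4*I*√2 + 4*12*11))² = (-138 + (-288 - 4*I*√2 + 528))² = (-138 + (240 - 4*I*√2))² = (102 - 4*I*√2)²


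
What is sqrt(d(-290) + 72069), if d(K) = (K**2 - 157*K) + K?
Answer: sqrt(201409) ≈ 448.79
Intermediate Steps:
d(K) = K**2 - 156*K
sqrt(d(-290) + 72069) = sqrt(-290*(-156 - 290) + 72069) = sqrt(-290*(-446) + 72069) = sqrt(129340 + 72069) = sqrt(201409)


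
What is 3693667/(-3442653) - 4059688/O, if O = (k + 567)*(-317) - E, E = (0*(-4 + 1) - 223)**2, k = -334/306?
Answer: 2008858899082837/120684490279245 ≈ 16.646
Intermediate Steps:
k = -167/153 (k = -334*1/306 = -167/153 ≈ -1.0915)
E = 49729 (E = (0*(-3) - 223)**2 = (0 - 223)**2 = (-223)**2 = 49729)
O = -35055665/153 (O = (-167/153 + 567)*(-317) - 1*49729 = (86584/153)*(-317) - 49729 = -27447128/153 - 49729 = -35055665/153 ≈ -2.2912e+5)
3693667/(-3442653) - 4059688/O = 3693667/(-3442653) - 4059688/(-35055665/153) = 3693667*(-1/3442653) - 4059688*(-153/35055665) = -3693667/3442653 + 621132264/35055665 = 2008858899082837/120684490279245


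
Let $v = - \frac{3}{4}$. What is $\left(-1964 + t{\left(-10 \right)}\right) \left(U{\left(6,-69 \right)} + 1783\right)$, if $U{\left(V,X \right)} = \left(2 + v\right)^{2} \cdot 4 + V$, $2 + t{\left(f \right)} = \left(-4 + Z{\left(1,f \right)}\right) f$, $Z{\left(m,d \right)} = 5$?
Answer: $-3547414$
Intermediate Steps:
$v = - \frac{3}{4}$ ($v = \left(-3\right) \frac{1}{4} = - \frac{3}{4} \approx -0.75$)
$t{\left(f \right)} = -2 + f$ ($t{\left(f \right)} = -2 + \left(-4 + 5\right) f = -2 + 1 f = -2 + f$)
$U{\left(V,X \right)} = \frac{25}{4} + V$ ($U{\left(V,X \right)} = \left(2 - \frac{3}{4}\right)^{2} \cdot 4 + V = \left(\frac{5}{4}\right)^{2} \cdot 4 + V = \frac{25}{16} \cdot 4 + V = \frac{25}{4} + V$)
$\left(-1964 + t{\left(-10 \right)}\right) \left(U{\left(6,-69 \right)} + 1783\right) = \left(-1964 - 12\right) \left(\left(\frac{25}{4} + 6\right) + 1783\right) = \left(-1964 - 12\right) \left(\frac{49}{4} + 1783\right) = \left(-1976\right) \frac{7181}{4} = -3547414$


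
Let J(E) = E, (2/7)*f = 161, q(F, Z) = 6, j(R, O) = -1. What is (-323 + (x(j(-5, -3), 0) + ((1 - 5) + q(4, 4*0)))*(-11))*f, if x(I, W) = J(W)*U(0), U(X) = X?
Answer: -388815/2 ≈ -1.9441e+5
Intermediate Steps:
f = 1127/2 (f = (7/2)*161 = 1127/2 ≈ 563.50)
x(I, W) = 0 (x(I, W) = W*0 = 0)
(-323 + (x(j(-5, -3), 0) + ((1 - 5) + q(4, 4*0)))*(-11))*f = (-323 + (0 + ((1 - 5) + 6))*(-11))*(1127/2) = (-323 + (0 + (-4 + 6))*(-11))*(1127/2) = (-323 + (0 + 2)*(-11))*(1127/2) = (-323 + 2*(-11))*(1127/2) = (-323 - 22)*(1127/2) = -345*1127/2 = -388815/2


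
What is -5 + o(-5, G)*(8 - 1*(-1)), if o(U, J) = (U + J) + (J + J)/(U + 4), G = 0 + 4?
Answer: -86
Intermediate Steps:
G = 4
o(U, J) = J + U + 2*J/(4 + U) (o(U, J) = (J + U) + (2*J)/(4 + U) = (J + U) + 2*J/(4 + U) = J + U + 2*J/(4 + U))
-5 + o(-5, G)*(8 - 1*(-1)) = -5 + (((-5)² + 4*(-5) + 6*4 + 4*(-5))/(4 - 5))*(8 - 1*(-1)) = -5 + ((25 - 20 + 24 - 20)/(-1))*(8 + 1) = -5 - 1*9*9 = -5 - 9*9 = -5 - 81 = -86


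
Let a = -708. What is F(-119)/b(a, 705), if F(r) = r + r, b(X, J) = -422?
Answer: 119/211 ≈ 0.56398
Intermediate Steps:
F(r) = 2*r
F(-119)/b(a, 705) = (2*(-119))/(-422) = -238*(-1/422) = 119/211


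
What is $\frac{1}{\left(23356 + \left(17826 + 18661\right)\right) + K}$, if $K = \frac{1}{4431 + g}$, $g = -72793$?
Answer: $\frac{68362}{4090987165} \approx 1.671 \cdot 10^{-5}$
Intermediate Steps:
$K = - \frac{1}{68362}$ ($K = \frac{1}{4431 - 72793} = \frac{1}{-68362} = - \frac{1}{68362} \approx -1.4628 \cdot 10^{-5}$)
$\frac{1}{\left(23356 + \left(17826 + 18661\right)\right) + K} = \frac{1}{\left(23356 + \left(17826 + 18661\right)\right) - \frac{1}{68362}} = \frac{1}{\left(23356 + 36487\right) - \frac{1}{68362}} = \frac{1}{59843 - \frac{1}{68362}} = \frac{1}{\frac{4090987165}{68362}} = \frac{68362}{4090987165}$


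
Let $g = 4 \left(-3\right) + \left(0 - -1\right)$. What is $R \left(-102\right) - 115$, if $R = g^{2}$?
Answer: $-12457$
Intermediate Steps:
$g = -11$ ($g = -12 + \left(0 + 1\right) = -12 + 1 = -11$)
$R = 121$ ($R = \left(-11\right)^{2} = 121$)
$R \left(-102\right) - 115 = 121 \left(-102\right) - 115 = -12342 - 115 = -12457$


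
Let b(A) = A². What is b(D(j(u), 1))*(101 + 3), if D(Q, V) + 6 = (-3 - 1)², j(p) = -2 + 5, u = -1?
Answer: 10400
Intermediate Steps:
j(p) = 3
D(Q, V) = 10 (D(Q, V) = -6 + (-3 - 1)² = -6 + (-4)² = -6 + 16 = 10)
b(D(j(u), 1))*(101 + 3) = 10²*(101 + 3) = 100*104 = 10400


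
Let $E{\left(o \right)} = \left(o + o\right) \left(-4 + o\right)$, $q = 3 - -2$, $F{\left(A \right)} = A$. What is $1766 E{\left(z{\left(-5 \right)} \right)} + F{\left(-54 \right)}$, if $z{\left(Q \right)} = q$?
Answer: $17606$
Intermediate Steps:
$q = 5$ ($q = 3 + 2 = 5$)
$z{\left(Q \right)} = 5$
$E{\left(o \right)} = 2 o \left(-4 + o\right)$
$1766 E{\left(z{\left(-5 \right)} \right)} + F{\left(-54 \right)} = 1766 \cdot 2 \cdot 5 \left(-4 + 5\right) - 54 = 1766 \cdot 2 \cdot 5 \cdot 1 - 54 = 1766 \cdot 10 - 54 = 17660 - 54 = 17606$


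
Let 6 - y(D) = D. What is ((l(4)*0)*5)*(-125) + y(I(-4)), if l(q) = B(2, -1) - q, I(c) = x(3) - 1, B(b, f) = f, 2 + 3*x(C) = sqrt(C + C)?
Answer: 23/3 - sqrt(6)/3 ≈ 6.8502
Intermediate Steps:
x(C) = -2/3 + sqrt(2)*sqrt(C)/3 (x(C) = -2/3 + sqrt(C + C)/3 = -2/3 + sqrt(2*C)/3 = -2/3 + (sqrt(2)*sqrt(C))/3 = -2/3 + sqrt(2)*sqrt(C)/3)
I(c) = -5/3 + sqrt(6)/3 (I(c) = (-2/3 + sqrt(2)*sqrt(3)/3) - 1 = (-2/3 + sqrt(6)/3) - 1 = -5/3 + sqrt(6)/3)
l(q) = -1 - q
y(D) = 6 - D
((l(4)*0)*5)*(-125) + y(I(-4)) = (((-1 - 1*4)*0)*5)*(-125) + (6 - (-5/3 + sqrt(6)/3)) = (((-1 - 4)*0)*5)*(-125) + (6 + (5/3 - sqrt(6)/3)) = (-5*0*5)*(-125) + (23/3 - sqrt(6)/3) = (0*5)*(-125) + (23/3 - sqrt(6)/3) = 0*(-125) + (23/3 - sqrt(6)/3) = 0 + (23/3 - sqrt(6)/3) = 23/3 - sqrt(6)/3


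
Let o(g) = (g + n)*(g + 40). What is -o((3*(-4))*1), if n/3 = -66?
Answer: 5880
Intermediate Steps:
n = -198 (n = 3*(-66) = -198)
o(g) = (-198 + g)*(40 + g) (o(g) = (g - 198)*(g + 40) = (-198 + g)*(40 + g))
-o((3*(-4))*1) = -(-7920 + ((3*(-4))*1)² - 158*3*(-4)) = -(-7920 + (-12*1)² - (-1896)) = -(-7920 + (-12)² - 158*(-12)) = -(-7920 + 144 + 1896) = -1*(-5880) = 5880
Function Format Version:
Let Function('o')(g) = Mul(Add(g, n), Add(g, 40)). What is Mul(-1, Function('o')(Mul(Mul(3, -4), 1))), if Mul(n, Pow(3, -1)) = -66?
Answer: 5880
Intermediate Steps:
n = -198 (n = Mul(3, -66) = -198)
Function('o')(g) = Mul(Add(-198, g), Add(40, g)) (Function('o')(g) = Mul(Add(g, -198), Add(g, 40)) = Mul(Add(-198, g), Add(40, g)))
Mul(-1, Function('o')(Mul(Mul(3, -4), 1))) = Mul(-1, Add(-7920, Pow(Mul(Mul(3, -4), 1), 2), Mul(-158, Mul(Mul(3, -4), 1)))) = Mul(-1, Add(-7920, Pow(Mul(-12, 1), 2), Mul(-158, Mul(-12, 1)))) = Mul(-1, Add(-7920, Pow(-12, 2), Mul(-158, -12))) = Mul(-1, Add(-7920, 144, 1896)) = Mul(-1, -5880) = 5880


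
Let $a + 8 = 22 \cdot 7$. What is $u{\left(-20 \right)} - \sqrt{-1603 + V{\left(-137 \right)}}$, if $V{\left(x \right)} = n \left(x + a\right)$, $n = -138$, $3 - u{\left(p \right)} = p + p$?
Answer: $43 - i \sqrt{2845} \approx 43.0 - 53.339 i$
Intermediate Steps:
$u{\left(p \right)} = 3 - 2 p$ ($u{\left(p \right)} = 3 - \left(p + p\right) = 3 - 2 p$)
$a = 146$ ($a = -8 + 22 \cdot 7 = -8 + 154 = 146$)
$V{\left(x \right)} = -20148 - 138 x$ ($V{\left(x \right)} = - 138 \left(x + 146\right) = - 138 \left(146 + x\right) = -20148 - 138 x$)
$u{\left(-20 \right)} - \sqrt{-1603 + V{\left(-137 \right)}} = \left(3 - -40\right) - \sqrt{-1603 - 1242} = \left(3 + 40\right) - \sqrt{-1603 + \left(-20148 + 18906\right)} = 43 - \sqrt{-1603 - 1242} = 43 - \sqrt{-2845} = 43 - i \sqrt{2845}$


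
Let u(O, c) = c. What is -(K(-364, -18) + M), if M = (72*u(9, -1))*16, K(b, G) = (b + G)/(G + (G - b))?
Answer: 189119/164 ≈ 1153.2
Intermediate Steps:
K(b, G) = (G + b)/(-b + 2*G)
M = -1152 (M = (72*(-1))*16 = -72*16 = -1152)
-(K(-364, -18) + M) = -((-18 - 364)/(-1*(-364) + 2*(-18)) - 1152) = -(-382/(364 - 36) - 1152) = -(-382/328 - 1152) = -((1/328)*(-382) - 1152) = -(-191/164 - 1152) = -1*(-189119/164) = 189119/164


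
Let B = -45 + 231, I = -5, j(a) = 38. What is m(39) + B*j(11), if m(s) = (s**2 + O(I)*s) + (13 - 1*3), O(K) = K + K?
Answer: 8209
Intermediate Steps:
O(K) = 2*K
B = 186
m(s) = 10 + s**2 - 10*s (m(s) = (s**2 + (2*(-5))*s) + (13 - 1*3) = (s**2 - 10*s) + (13 - 3) = (s**2 - 10*s) + 10 = 10 + s**2 - 10*s)
m(39) + B*j(11) = (10 + 39**2 - 10*39) + 186*38 = (10 + 1521 - 390) + 7068 = 1141 + 7068 = 8209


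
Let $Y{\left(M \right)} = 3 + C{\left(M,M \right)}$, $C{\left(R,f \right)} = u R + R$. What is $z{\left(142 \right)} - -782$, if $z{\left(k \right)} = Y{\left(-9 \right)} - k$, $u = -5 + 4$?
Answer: $643$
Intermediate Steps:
$u = -1$
$C{\left(R,f \right)} = 0$ ($C{\left(R,f \right)} = - R + R = 0$)
$Y{\left(M \right)} = 3$ ($Y{\left(M \right)} = 3 + 0 = 3$)
$z{\left(k \right)} = 3 - k$
$z{\left(142 \right)} - -782 = \left(3 - 142\right) - -782 = \left(3 - 142\right) + 782 = -139 + 782 = 643$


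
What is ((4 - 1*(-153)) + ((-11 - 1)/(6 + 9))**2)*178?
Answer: 701498/25 ≈ 28060.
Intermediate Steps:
((4 - 1*(-153)) + ((-11 - 1)/(6 + 9))**2)*178 = ((4 + 153) + (-12/15)**2)*178 = (157 + (-12*1/15)**2)*178 = (157 + (-4/5)**2)*178 = (157 + 16/25)*178 = (3941/25)*178 = 701498/25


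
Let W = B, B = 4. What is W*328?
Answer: 1312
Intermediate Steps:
W = 4
W*328 = 4*328 = 1312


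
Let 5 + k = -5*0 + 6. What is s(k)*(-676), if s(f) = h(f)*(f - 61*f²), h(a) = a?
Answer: 40560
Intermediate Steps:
k = 1 (k = -5 + (-5*0 + 6) = -5 + (0 + 6) = -5 + 6 = 1)
s(f) = f*(f - 61*f²)
s(k)*(-676) = (1²*(1 - 61*1))*(-676) = (1*(1 - 61))*(-676) = (1*(-60))*(-676) = -60*(-676) = 40560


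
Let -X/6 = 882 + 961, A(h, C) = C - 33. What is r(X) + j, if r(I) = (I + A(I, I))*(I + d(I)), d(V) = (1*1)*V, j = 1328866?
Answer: 491176150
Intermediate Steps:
A(h, C) = -33 + C
d(V) = V (d(V) = 1*V = V)
X = -11058 (X = -6*(882 + 961) = -6*1843 = -11058)
r(I) = 2*I*(-33 + 2*I) (r(I) = (I + (-33 + I))*(I + I) = (-33 + 2*I)*(2*I) = 2*I*(-33 + 2*I))
r(X) + j = 2*(-11058)*(-33 + 2*(-11058)) + 1328866 = 2*(-11058)*(-33 - 22116) + 1328866 = 2*(-11058)*(-22149) + 1328866 = 489847284 + 1328866 = 491176150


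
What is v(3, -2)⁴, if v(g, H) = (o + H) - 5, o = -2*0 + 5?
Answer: 16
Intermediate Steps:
o = 5 (o = 0 + 5 = 5)
v(g, H) = H (v(g, H) = (5 + H) - 5 = H)
v(3, -2)⁴ = (-2)⁴ = 16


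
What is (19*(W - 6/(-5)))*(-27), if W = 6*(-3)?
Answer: 43092/5 ≈ 8618.4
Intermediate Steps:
W = -18
(19*(W - 6/(-5)))*(-27) = (19*(-18 - 6/(-5)))*(-27) = (19*(-18 - 6*(-1/5)))*(-27) = (19*(-18 + 6/5))*(-27) = (19*(-84/5))*(-27) = -1596/5*(-27) = 43092/5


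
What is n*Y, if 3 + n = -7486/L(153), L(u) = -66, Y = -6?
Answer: -7288/11 ≈ -662.54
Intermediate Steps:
n = 3644/33 (n = -3 - 7486/(-66) = -3 - 7486*(-1/66) = -3 + 3743/33 = 3644/33 ≈ 110.42)
n*Y = (3644/33)*(-6) = -7288/11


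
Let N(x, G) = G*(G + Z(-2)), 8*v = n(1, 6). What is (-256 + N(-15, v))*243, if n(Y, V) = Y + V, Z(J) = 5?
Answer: -3901365/64 ≈ -60959.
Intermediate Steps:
n(Y, V) = V + Y
v = 7/8 (v = (6 + 1)/8 = (⅛)*7 = 7/8 ≈ 0.87500)
N(x, G) = G*(5 + G) (N(x, G) = G*(G + 5) = G*(5 + G))
(-256 + N(-15, v))*243 = (-256 + 7*(5 + 7/8)/8)*243 = (-256 + (7/8)*(47/8))*243 = (-256 + 329/64)*243 = -16055/64*243 = -3901365/64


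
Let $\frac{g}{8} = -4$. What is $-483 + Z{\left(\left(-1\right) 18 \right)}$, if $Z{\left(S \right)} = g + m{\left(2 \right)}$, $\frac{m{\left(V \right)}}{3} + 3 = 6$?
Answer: $-506$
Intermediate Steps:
$g = -32$ ($g = 8 \left(-4\right) = -32$)
$m{\left(V \right)} = 9$ ($m{\left(V \right)} = -9 + 3 \cdot 6 = -9 + 18 = 9$)
$Z{\left(S \right)} = -23$ ($Z{\left(S \right)} = -32 + 9 = -23$)
$-483 + Z{\left(\left(-1\right) 18 \right)} = -483 - 23 = -506$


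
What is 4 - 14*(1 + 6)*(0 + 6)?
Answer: -584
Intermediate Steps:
4 - 14*(1 + 6)*(0 + 6) = 4 - 98*6 = 4 - 14*42 = 4 - 588 = -584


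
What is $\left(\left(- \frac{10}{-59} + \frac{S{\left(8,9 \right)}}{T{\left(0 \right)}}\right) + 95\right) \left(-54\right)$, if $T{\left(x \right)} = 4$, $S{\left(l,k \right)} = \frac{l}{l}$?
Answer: $- \frac{608013}{118} \approx -5152.7$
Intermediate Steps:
$S{\left(l,k \right)} = 1$
$\left(\left(- \frac{10}{-59} + \frac{S{\left(8,9 \right)}}{T{\left(0 \right)}}\right) + 95\right) \left(-54\right) = \left(\left(- \frac{10}{-59} + 1 \cdot \frac{1}{4}\right) + 95\right) \left(-54\right) = \left(\left(\left(-10\right) \left(- \frac{1}{59}\right) + 1 \cdot \frac{1}{4}\right) + 95\right) \left(-54\right) = \left(\left(\frac{10}{59} + \frac{1}{4}\right) + 95\right) \left(-54\right) = \left(\frac{99}{236} + 95\right) \left(-54\right) = \frac{22519}{236} \left(-54\right) = - \frac{608013}{118}$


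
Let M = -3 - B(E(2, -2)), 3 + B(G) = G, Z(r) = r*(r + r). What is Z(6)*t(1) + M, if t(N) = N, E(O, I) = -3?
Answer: 75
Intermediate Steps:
Z(r) = 2*r² (Z(r) = r*(2*r) = 2*r²)
B(G) = -3 + G
M = 3 (M = -3 - (-3 - 3) = -3 - 1*(-6) = -3 + 6 = 3)
Z(6)*t(1) + M = (2*6²)*1 + 3 = (2*36)*1 + 3 = 72*1 + 3 = 72 + 3 = 75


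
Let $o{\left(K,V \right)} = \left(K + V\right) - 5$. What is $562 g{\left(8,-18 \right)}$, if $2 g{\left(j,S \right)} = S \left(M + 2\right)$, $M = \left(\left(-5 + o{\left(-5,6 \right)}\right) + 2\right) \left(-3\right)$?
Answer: $-116334$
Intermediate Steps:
$o{\left(K,V \right)} = -5 + K + V$
$M = 21$ ($M = \left(\left(-5 - 4\right) + 2\right) \left(-3\right) = \left(-9 + 2\right) \left(-3\right) = \left(-7\right) \left(-3\right) = 21$)
$g{\left(j,S \right)} = \frac{23 S}{2}$ ($g{\left(j,S \right)} = \frac{S \left(21 + 2\right)}{2} = \frac{S 23}{2} = \frac{23 S}{2}$)
$562 g{\left(8,-18 \right)} = 562 \cdot \frac{23}{2} \left(-18\right) = 562 \left(-207\right) = -116334$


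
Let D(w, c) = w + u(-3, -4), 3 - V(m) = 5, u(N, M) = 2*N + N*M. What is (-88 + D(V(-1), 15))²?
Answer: 7056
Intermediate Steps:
u(N, M) = 2*N + M*N
V(m) = -2 (V(m) = 3 - 1*5 = 3 - 5 = -2)
D(w, c) = 6 + w (D(w, c) = w - 3*(2 - 4) = w - 3*(-2) = w + 6 = 6 + w)
(-88 + D(V(-1), 15))² = (-88 + (6 - 2))² = (-88 + 4)² = (-84)² = 7056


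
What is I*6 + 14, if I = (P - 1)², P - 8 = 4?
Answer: 740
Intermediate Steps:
P = 12 (P = 8 + 4 = 12)
I = 121 (I = (12 - 1)² = 11² = 121)
I*6 + 14 = 121*6 + 14 = 726 + 14 = 740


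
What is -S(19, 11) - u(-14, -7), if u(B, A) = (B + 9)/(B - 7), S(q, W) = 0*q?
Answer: -5/21 ≈ -0.23810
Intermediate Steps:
S(q, W) = 0
u(B, A) = (9 + B)/(-7 + B)
-S(19, 11) - u(-14, -7) = -1*0 - (9 - 14)/(-7 - 14) = 0 - (-5)/(-21) = 0 - (-1)*(-5)/21 = 0 - 1*5/21 = 0 - 5/21 = -5/21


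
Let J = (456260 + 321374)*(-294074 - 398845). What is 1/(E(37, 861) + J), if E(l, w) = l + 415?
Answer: -1/538837373194 ≈ -1.8558e-12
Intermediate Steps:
E(l, w) = 415 + l
J = -538837373646 (J = 777634*(-692919) = -538837373646)
1/(E(37, 861) + J) = 1/((415 + 37) - 538837373646) = 1/(452 - 538837373646) = 1/(-538837373194) = -1/538837373194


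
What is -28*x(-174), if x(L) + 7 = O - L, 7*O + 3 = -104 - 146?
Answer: -3664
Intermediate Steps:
O = -253/7 (O = -3/7 + (-104 - 146)/7 = -3/7 + (⅐)*(-250) = -3/7 - 250/7 = -253/7 ≈ -36.143)
x(L) = -302/7 - L (x(L) = -7 + (-253/7 - L) = -302/7 - L)
-28*x(-174) = -28*(-302/7 - 1*(-174)) = -28*(-302/7 + 174) = -28*916/7 = -3664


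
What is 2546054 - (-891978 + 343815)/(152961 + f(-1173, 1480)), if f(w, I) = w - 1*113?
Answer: 386173288613/151675 ≈ 2.5461e+6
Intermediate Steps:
f(w, I) = -113 + w (f(w, I) = w - 113 = -113 + w)
2546054 - (-891978 + 343815)/(152961 + f(-1173, 1480)) = 2546054 - (-891978 + 343815)/(152961 + (-113 - 1173)) = 2546054 - (-548163)/(152961 - 1286) = 2546054 - (-548163)/151675 = 2546054 - 1*(-548163/151675) = 2546054 + 548163/151675 = 386173288613/151675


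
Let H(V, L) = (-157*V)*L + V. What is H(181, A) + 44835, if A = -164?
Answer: 4705404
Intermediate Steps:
H(V, L) = V - 157*L*V (H(V, L) = -157*L*V + V = V - 157*L*V)
H(181, A) + 44835 = 181*(1 - 157*(-164)) + 44835 = 181*(1 + 25748) + 44835 = 181*25749 + 44835 = 4660569 + 44835 = 4705404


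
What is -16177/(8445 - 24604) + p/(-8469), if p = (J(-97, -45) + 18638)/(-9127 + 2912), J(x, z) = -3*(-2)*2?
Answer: 137051503/136850571 ≈ 1.0015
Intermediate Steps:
J(x, z) = 12 (J(x, z) = 6*2 = 12)
p = -3730/1243 (p = (12 + 18638)/(-9127 + 2912) = 18650/(-6215) = 18650*(-1/6215) = -3730/1243 ≈ -3.0008)
-16177/(8445 - 24604) + p/(-8469) = -16177/(8445 - 24604) - 3730/1243/(-8469) = -16177/(-16159) - 3730/1243*(-1/8469) = -16177*(-1/16159) + 3730/10526967 = 16177/16159 + 3730/10526967 = 137051503/136850571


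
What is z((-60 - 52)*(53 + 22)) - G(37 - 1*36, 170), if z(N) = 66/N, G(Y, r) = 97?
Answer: -135811/1400 ≈ -97.008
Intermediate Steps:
z((-60 - 52)*(53 + 22)) - G(37 - 1*36, 170) = 66/(((-60 - 52)*(53 + 22))) - 1*97 = 66/((-112*75)) - 97 = 66/(-8400) - 97 = 66*(-1/8400) - 97 = -11/1400 - 97 = -135811/1400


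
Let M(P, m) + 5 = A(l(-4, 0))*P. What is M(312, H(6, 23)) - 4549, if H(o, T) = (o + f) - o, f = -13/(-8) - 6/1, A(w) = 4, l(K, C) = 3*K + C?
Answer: -3306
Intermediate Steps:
l(K, C) = C + 3*K
f = -35/8 (f = -13*(-⅛) - 6*1 = 13/8 - 6 = -35/8 ≈ -4.3750)
H(o, T) = -35/8 (H(o, T) = (o - 35/8) - o = (-35/8 + o) - o = -35/8)
M(P, m) = -5 + 4*P
M(312, H(6, 23)) - 4549 = (-5 + 4*312) - 4549 = (-5 + 1248) - 4549 = 1243 - 4549 = -3306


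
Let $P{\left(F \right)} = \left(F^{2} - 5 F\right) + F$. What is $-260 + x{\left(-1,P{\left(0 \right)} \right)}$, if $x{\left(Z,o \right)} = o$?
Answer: $-260$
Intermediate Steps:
$P{\left(F \right)} = F^{2} - 4 F$
$-260 + x{\left(-1,P{\left(0 \right)} \right)} = -260 + 0 \left(-4 + 0\right) = -260 + 0 \left(-4\right) = -260 + 0 = -260$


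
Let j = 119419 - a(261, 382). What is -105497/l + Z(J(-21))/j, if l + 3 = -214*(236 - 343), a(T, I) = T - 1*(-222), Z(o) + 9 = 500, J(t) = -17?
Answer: -12536149747/2723039720 ≈ -4.6037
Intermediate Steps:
Z(o) = 491 (Z(o) = -9 + 500 = 491)
a(T, I) = 222 + T (a(T, I) = T + 222 = 222 + T)
j = 118936 (j = 119419 - (222 + 261) = 119419 - 1*483 = 119419 - 483 = 118936)
l = 22895 (l = -3 - 214*(236 - 343) = -3 - 214*(-107) = -3 + 22898 = 22895)
-105497/l + Z(J(-21))/j = -105497/22895 + 491/118936 = -12536149747/2723039720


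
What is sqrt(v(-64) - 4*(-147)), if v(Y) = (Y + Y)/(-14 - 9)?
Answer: 2*sqrt(78499)/23 ≈ 24.363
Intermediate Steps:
v(Y) = -2*Y/23 (v(Y) = (2*Y)/(-23) = (2*Y)*(-1/23) = -2*Y/23)
sqrt(v(-64) - 4*(-147)) = sqrt(-2/23*(-64) - 4*(-147)) = sqrt(128/23 + 588) = sqrt(13652/23) = 2*sqrt(78499)/23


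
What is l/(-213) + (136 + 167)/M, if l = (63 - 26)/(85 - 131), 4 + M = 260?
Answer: 1489133/1254144 ≈ 1.1874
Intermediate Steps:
M = 256 (M = -4 + 260 = 256)
l = -37/46 (l = 37/(-46) = 37*(-1/46) = -37/46 ≈ -0.80435)
l/(-213) + (136 + 167)/M = -37/46/(-213) + (136 + 167)/256 = -37/46*(-1/213) + 303*(1/256) = 37/9798 + 303/256 = 1489133/1254144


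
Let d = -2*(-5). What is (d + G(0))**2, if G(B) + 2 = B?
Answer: 64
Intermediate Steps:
G(B) = -2 + B
d = 10
(d + G(0))**2 = (10 + (-2 + 0))**2 = (10 - 2)**2 = 8**2 = 64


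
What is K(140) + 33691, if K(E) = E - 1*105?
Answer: 33726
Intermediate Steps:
K(E) = -105 + E (K(E) = E - 105 = -105 + E)
K(140) + 33691 = (-105 + 140) + 33691 = 35 + 33691 = 33726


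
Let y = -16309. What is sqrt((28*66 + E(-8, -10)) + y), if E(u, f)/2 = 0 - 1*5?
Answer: I*sqrt(14471) ≈ 120.3*I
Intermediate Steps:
E(u, f) = -10 (E(u, f) = 2*(0 - 1*5) = 2*(0 - 5) = 2*(-5) = -10)
sqrt((28*66 + E(-8, -10)) + y) = sqrt((28*66 - 10) - 16309) = sqrt((1848 - 10) - 16309) = sqrt(1838 - 16309) = sqrt(-14471) = I*sqrt(14471)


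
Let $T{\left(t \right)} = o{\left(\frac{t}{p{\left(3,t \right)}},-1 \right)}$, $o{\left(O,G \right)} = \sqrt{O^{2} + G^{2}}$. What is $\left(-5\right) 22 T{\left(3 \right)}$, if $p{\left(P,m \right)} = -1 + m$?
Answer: $- 55 \sqrt{13} \approx -198.31$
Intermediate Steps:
$o{\left(O,G \right)} = \sqrt{G^{2} + O^{2}}$
$T{\left(t \right)} = \sqrt{1 + \frac{t^{2}}{\left(-1 + t\right)^{2}}}$ ($T{\left(t \right)} = \sqrt{\left(-1\right)^{2} + \left(\frac{t}{-1 + t}\right)^{2}} = \sqrt{1 + \frac{t^{2}}{\left(-1 + t\right)^{2}}}$)
$\left(-5\right) 22 T{\left(3 \right)} = \left(-5\right) 22 \sqrt{1 + \frac{3^{2}}{\left(-1 + 3\right)^{2}}} = - 110 \sqrt{1 + \frac{9}{4}} = - 110 \sqrt{\frac{13}{4}} = - 110 \frac{\sqrt{13}}{2} = - 55 \sqrt{13}$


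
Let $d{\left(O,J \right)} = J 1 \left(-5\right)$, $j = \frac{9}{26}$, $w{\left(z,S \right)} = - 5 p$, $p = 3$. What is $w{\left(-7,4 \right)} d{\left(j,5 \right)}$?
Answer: $375$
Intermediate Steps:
$w{\left(z,S \right)} = -15$ ($w{\left(z,S \right)} = \left(-5\right) 3 = -15$)
$j = \frac{9}{26}$ ($j = 9 \cdot \frac{1}{26} = \frac{9}{26} \approx 0.34615$)
$d{\left(O,J \right)} = - 5 J$ ($d{\left(O,J \right)} = J \left(-5\right) = - 5 J$)
$w{\left(-7,4 \right)} d{\left(j,5 \right)} = - 15 \left(\left(-5\right) 5\right) = \left(-15\right) \left(-25\right) = 375$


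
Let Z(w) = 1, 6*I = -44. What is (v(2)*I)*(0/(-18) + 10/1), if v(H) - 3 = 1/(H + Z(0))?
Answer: -2200/9 ≈ -244.44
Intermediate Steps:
I = -22/3 (I = (1/6)*(-44) = -22/3 ≈ -7.3333)
v(H) = 3 + 1/(1 + H) (v(H) = 3 + 1/(H + 1) = 3 + 1/(1 + H))
(v(2)*I)*(0/(-18) + 10/1) = (((4 + 3*2)/(1 + 2))*(-22/3))*(0/(-18) + 10/1) = (((4 + 6)/3)*(-22/3))*(0*(-1/18) + 10*1) = (((1/3)*10)*(-22/3))*(0 + 10) = ((10/3)*(-22/3))*10 = -220/9*10 = -2200/9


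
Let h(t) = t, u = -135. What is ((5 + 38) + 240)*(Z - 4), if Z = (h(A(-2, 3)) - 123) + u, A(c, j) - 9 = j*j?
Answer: -69052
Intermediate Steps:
A(c, j) = 9 + j² (A(c, j) = 9 + j*j = 9 + j²)
Z = -240 (Z = ((9 + 3²) - 123) - 135 = ((9 + 9) - 123) - 135 = (18 - 123) - 135 = -105 - 135 = -240)
((5 + 38) + 240)*(Z - 4) = ((5 + 38) + 240)*(-240 - 4) = (43 + 240)*(-244) = 283*(-244) = -69052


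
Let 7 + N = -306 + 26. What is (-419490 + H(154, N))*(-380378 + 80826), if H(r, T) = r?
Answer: 125612937472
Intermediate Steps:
N = -287 (N = -7 + (-306 + 26) = -7 - 280 = -287)
(-419490 + H(154, N))*(-380378 + 80826) = (-419490 + 154)*(-380378 + 80826) = -419336*(-299552) = 125612937472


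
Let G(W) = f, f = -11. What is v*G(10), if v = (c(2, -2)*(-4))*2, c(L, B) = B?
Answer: -176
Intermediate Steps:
G(W) = -11
v = 16 (v = -2*(-4)*2 = 8*2 = 16)
v*G(10) = 16*(-11) = -176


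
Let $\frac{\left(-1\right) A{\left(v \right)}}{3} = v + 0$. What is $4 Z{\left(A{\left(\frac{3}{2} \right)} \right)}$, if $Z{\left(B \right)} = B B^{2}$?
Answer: $- \frac{729}{2} \approx -364.5$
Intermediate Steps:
$A{\left(v \right)} = - 3 v$ ($A{\left(v \right)} = - 3 \left(v + 0\right) = - 3 v$)
$Z{\left(B \right)} = B^{3}$
$4 Z{\left(A{\left(\frac{3}{2} \right)} \right)} = 4 \left(- 3 \cdot \frac{3}{2}\right)^{3} = 4 \left(- 3 \cdot 3 \cdot \frac{1}{2}\right)^{3} = 4 \left(\left(-3\right) \frac{3}{2}\right)^{3} = 4 \left(- \frac{9}{2}\right)^{3} = 4 \left(- \frac{729}{8}\right) = - \frac{729}{2}$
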